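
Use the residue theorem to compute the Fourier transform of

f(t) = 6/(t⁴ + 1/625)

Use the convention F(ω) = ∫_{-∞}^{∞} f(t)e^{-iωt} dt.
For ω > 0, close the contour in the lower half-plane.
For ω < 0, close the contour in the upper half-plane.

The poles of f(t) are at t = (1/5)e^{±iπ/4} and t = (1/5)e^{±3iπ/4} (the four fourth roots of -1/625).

Let g(z) = f(z)e^{-iωz}; for large |z| the factor e^{-iωz} decays in the lower half-plane when ω > 0 and in the upper half-plane when ω < 0.

Case ω > 0 (lower half-plane, clockwise contour ⇒ F(ω) = -2πi·ΣRes):
  Res_{z = - \frac{\sqrt{2}}{10} - \frac{\sqrt{2} i}{10}} g(z) = \frac{375 \sqrt{2} i \left(1 - i\right) e^{\frac{\sqrt{2} \omega \left(-1 + i\right)}{10}}}{4}
  Res_{z = \frac{\sqrt{2}}{10} - \frac{\sqrt{2} i}{10}} g(z) = \frac{375 \sqrt{2} i \left(1 + i\right) e^{- \frac{\sqrt{2} \omega \left(1 + i\right)}{10}}}{4}
  F(ω) = -2πi·ΣRes = \frac{375 \sqrt{2} \pi \left(1 - i\right) \left(e^{\frac{\sqrt{2} i \omega}{5}} + i\right) e^{- \frac{\sqrt{2} \omega \left(1 + i\right)}{10}}}{2} = 750 \pi e^{- \frac{\sqrt{2} \omega}{10}} \sin{\left(\frac{\sqrt{2} \omega}{10} + \frac{\pi}{4} \right)}

Case ω < 0 (upper half-plane, counterclockwise contour ⇒ F(ω) = +2πi·ΣRes):
  Res_{z = \frac{\sqrt{2}}{10} + \frac{\sqrt{2} i}{10}} g(z) = \frac{375 \sqrt{2} i \left(-1 + i\right) e^{\frac{\sqrt{2} \omega \left(1 - i\right)}{10}}}{4}
  Res_{z = - \frac{\sqrt{2}}{10} + \frac{\sqrt{2} i}{10}} g(z) = \frac{375 \sqrt{2} \left(1 - i\right) e^{\frac{\sqrt{2} \omega \left(1 + i\right)}{10}}}{4}
  F(ω) = 2πi·ΣRes = - \frac{375 \sqrt{2} i \pi \left(i \left(1 - i\right) e^{\frac{\sqrt{2} \omega \left(1 - i\right)}{10}} - \left(1 - i\right) e^{\frac{\sqrt{2} \omega \left(1 + i\right)}{10}}\right)}{2} = 750 \pi e^{\frac{\sqrt{2} \omega}{10}} \cos{\left(\frac{\sqrt{2} \omega}{10} + \frac{\pi}{4} \right)}

Both cases combine into a single formula in |ω|:

F(ω) = 750 \pi e^{- \frac{\sqrt{2} \left|{\omega}\right|}{10}} \sin{\left(\frac{\sqrt{2} \left|{\omega}\right|}{10} + \frac{\pi}{4} \right)}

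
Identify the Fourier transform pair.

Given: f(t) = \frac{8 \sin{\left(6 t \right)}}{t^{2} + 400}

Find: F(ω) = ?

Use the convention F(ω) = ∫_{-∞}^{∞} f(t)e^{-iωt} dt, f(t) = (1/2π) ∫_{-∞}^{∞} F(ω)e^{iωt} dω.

F(ω) = \frac{i \pi e^{- 20 \left|{\omega + 6}\right|}}{5} - \frac{i \pi e^{- 20 \left|{\omega - 6}\right|}}{5}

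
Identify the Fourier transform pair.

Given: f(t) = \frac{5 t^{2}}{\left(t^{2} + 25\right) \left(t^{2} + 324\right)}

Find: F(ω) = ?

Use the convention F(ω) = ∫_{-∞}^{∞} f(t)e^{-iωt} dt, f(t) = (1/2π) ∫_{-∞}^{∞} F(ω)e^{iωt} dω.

F(ω) = \frac{5 \pi \left(18 - 5 e^{13 \left|{\omega}\right|}\right) e^{- 18 \left|{\omega}\right|}}{299}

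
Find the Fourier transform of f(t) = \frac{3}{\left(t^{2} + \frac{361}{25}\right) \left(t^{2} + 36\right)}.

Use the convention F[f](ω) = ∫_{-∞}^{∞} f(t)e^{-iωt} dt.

F(ω) = - \frac{25 \pi e^{- 6 \left|{\omega}\right|}}{1078} + \frac{375 \pi e^{- \frac{19 \left|{\omega}\right|}{5}}}{10241}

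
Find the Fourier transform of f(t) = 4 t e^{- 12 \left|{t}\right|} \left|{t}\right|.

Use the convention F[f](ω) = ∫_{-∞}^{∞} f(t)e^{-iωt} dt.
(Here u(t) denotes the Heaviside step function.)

F(ω) = \frac{16 i \omega \left(\omega^{2} - 432\right)}{\left(\omega^{2} + 144\right)^{3}}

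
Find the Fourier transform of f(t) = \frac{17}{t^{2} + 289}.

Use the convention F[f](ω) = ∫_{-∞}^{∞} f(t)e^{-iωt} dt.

F(ω) = \pi e^{- 17 \left|{\omega}\right|}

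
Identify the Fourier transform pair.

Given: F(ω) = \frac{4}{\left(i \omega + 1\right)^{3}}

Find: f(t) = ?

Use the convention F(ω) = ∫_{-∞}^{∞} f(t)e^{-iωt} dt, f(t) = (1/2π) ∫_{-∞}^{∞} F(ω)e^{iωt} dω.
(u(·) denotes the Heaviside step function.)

f(t) = 2 t^{2} e^{- t} u\left(t\right)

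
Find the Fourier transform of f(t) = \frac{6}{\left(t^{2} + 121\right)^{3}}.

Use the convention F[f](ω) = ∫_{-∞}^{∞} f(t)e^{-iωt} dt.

F(ω) = \frac{3 \pi \left(121 \omega^{2} + 33 \left|{\omega}\right| + 3\right) e^{- 11 \left|{\omega}\right|}}{644204}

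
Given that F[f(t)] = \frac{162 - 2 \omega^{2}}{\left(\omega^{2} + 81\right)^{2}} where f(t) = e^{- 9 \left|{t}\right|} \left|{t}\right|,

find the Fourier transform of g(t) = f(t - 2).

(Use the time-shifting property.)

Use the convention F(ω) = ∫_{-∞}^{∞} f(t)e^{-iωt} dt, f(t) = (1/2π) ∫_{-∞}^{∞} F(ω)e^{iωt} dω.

F[g](ω) = \frac{2 \left(81 - \omega^{2}\right) e^{- 2 i \omega}}{\left(\omega^{2} + 81\right)^{2}}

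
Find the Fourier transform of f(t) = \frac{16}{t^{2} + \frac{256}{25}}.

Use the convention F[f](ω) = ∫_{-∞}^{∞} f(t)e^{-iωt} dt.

F(ω) = 5 \pi e^{- \frac{16 \left|{\omega}\right|}{5}}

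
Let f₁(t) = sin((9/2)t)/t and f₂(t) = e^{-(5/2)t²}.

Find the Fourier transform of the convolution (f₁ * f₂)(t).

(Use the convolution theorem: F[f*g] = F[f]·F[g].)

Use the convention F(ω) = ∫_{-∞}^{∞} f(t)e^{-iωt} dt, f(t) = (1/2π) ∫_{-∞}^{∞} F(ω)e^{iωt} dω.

F[f₁*f₂](ω) = \begin{cases} \frac{\sqrt{10} \pi^{\frac{3}{2}} e^{- \frac{\omega^{2}}{10}}}{5} & \text{for}\: \omega > - \frac{9}{2} \wedge \omega < \frac{9}{2} \\0 & \text{otherwise} \end{cases}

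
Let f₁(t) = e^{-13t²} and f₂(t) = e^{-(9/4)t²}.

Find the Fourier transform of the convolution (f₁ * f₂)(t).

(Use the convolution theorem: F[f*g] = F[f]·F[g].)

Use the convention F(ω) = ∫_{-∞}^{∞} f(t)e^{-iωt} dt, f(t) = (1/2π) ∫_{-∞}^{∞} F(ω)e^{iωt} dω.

F[f₁*f₂](ω) = \frac{2 \sqrt{13} \pi e^{- \frac{61 \omega^{2}}{468}}}{39}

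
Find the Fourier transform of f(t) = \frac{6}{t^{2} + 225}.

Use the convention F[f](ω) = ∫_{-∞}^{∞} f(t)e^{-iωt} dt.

F(ω) = \frac{2 \pi e^{- 15 \left|{\omega}\right|}}{5}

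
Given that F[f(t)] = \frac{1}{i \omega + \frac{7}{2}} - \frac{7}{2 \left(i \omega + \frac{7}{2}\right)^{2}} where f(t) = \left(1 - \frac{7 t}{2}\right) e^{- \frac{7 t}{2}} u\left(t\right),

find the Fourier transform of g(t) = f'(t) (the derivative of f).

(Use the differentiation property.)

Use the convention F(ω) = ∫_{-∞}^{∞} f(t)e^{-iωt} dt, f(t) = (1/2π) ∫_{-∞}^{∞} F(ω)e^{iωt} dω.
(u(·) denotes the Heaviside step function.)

F[g](ω) = \frac{4 \omega^{2}}{4 \omega^{2} - 28 i \omega - 49}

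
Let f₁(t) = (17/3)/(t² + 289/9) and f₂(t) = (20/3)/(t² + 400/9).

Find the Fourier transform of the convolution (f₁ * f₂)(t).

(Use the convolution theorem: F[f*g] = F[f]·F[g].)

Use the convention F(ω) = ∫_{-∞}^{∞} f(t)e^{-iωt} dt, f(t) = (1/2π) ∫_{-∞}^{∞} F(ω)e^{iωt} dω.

F[f₁*f₂](ω) = \pi^{2} e^{- \frac{37 \left|{\omega}\right|}{3}}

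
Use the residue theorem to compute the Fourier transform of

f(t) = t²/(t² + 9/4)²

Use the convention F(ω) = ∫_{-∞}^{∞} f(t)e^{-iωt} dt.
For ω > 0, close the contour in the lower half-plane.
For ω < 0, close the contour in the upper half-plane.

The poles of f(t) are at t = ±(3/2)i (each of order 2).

Let g(z) = f(z)e^{-iωz}; for large |z| the factor e^{-iωz} decays in the lower half-plane when ω > 0 and in the upper half-plane when ω < 0.

Case ω > 0 (lower half-plane, clockwise contour ⇒ F(ω) = -2πi·ΣRes):
  Res_{z = - \frac{3 i}{2}} g(z) = \frac{i \left(2 - 3 \omega\right) e^{- \frac{3 \omega}{2}}}{12} (pole of order 2)
  F(ω) = -2πi·ΣRes = \frac{\pi \left(2 - 3 \omega\right) e^{- \frac{3 \omega}{2}}}{6}

Case ω < 0 (upper half-plane, counterclockwise contour ⇒ F(ω) = +2πi·ΣRes):
  Res_{z = \frac{3 i}{2}} g(z) = \frac{i \left(- 3 \omega - 2\right) e^{\frac{3 \omega}{2}}}{12} (pole of order 2)
  F(ω) = 2πi·ΣRes = \frac{\pi \left(3 \omega + 2\right) e^{\frac{3 \omega}{2}}}{6}

Both cases combine into a single formula in |ω|:

F(ω) = \frac{\pi \left(2 - 3 \left|{\omega}\right|\right) e^{- \frac{3 \left|{\omega}\right|}{2}}}{6}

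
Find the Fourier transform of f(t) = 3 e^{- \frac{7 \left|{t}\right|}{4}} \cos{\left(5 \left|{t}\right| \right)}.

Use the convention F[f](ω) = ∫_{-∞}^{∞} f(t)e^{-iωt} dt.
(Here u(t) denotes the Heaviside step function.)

F(ω) = \frac{168 \left(16 \omega^{2} + 449\right)}{256 \omega^{4} - 11232 \omega^{2} + 201601}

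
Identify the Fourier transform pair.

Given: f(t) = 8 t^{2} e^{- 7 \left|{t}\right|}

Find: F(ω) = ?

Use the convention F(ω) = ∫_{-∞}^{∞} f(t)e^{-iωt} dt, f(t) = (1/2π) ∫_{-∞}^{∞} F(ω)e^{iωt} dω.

F(ω) = \frac{224 \left(49 - 3 \omega^{2}\right)}{\left(\omega^{2} + 49\right)^{3}}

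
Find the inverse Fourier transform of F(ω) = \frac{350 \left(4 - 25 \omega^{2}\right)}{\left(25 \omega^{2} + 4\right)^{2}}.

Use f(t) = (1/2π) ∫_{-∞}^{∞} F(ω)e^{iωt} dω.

f(t) = 7 e^{- \frac{2 \left|{t}\right|}{5}} \left|{t}\right|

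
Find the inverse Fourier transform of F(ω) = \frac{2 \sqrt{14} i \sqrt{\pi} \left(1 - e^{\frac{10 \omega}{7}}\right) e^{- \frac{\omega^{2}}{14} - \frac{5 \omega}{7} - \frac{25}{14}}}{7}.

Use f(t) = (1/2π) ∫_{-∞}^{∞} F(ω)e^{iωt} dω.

f(t) = 4 e^{- \frac{7 t^{2}}{2}} \sin{\left(5 t \right)}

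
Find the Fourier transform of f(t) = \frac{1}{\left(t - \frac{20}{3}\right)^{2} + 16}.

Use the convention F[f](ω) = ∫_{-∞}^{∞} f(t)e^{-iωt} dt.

F(ω) = \frac{\pi e^{- \frac{20 i \omega}{3} - 4 \left|{\omega}\right|}}{4}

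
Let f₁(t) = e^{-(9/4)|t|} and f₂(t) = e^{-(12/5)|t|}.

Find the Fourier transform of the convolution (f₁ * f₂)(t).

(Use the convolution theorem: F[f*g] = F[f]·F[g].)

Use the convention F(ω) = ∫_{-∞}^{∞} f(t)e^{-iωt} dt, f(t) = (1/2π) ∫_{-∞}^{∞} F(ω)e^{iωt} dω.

F[f₁*f₂](ω) = \frac{8640}{400 \omega^{4} + 4329 \omega^{2} + 11664}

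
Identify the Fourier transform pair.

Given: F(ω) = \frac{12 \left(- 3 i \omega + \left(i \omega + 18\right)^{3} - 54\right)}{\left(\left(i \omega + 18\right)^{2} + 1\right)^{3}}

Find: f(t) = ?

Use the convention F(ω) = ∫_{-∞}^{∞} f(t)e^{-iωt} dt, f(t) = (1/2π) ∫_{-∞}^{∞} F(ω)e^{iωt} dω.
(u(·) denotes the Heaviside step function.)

f(t) = 6 t^{2} e^{- 18 t} \cos{\left(t \right)} u\left(t\right)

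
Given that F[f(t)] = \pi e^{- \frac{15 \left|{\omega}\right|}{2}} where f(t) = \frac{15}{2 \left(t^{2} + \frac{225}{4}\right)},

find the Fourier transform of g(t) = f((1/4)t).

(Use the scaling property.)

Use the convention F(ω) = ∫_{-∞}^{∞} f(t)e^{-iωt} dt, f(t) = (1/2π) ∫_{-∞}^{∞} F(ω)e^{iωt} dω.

F[g](ω) = 4 \pi e^{- 30 \left|{\omega}\right|}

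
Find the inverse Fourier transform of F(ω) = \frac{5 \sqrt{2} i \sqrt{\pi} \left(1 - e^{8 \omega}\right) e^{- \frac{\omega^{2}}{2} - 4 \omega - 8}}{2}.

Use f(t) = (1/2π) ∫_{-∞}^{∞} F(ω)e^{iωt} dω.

f(t) = 5 e^{- \frac{t^{2}}{2}} \sin{\left(4 t \right)}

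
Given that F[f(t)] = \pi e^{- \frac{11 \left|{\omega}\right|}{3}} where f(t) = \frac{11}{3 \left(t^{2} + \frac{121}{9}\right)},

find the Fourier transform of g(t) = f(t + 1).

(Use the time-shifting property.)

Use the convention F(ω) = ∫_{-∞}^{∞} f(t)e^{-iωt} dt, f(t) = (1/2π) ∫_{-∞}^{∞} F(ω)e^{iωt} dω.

F[g](ω) = \pi e^{i \omega - \frac{11 \left|{\omega}\right|}{3}}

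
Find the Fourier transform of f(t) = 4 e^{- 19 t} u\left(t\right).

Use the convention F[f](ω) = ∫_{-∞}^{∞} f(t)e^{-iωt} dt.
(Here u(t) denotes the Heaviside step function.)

F(ω) = \frac{4}{i \omega + 19}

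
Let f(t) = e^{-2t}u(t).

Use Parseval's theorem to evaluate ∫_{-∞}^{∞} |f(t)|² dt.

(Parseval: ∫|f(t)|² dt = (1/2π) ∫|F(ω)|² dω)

∫|f(t)|² dt = \frac{1}{4}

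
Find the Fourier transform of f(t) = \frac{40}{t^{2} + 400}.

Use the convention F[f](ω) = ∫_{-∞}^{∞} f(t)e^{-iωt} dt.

F(ω) = 2 \pi e^{- 20 \left|{\omega}\right|}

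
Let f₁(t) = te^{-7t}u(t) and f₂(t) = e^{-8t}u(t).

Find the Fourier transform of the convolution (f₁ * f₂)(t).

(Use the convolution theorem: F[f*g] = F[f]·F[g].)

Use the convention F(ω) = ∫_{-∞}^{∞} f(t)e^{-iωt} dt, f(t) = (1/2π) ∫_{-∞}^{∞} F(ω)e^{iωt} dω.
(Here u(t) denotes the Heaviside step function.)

F[f₁*f₂](ω) = \frac{1}{\left(i \omega + 7\right)^{2} \left(i \omega + 8\right)}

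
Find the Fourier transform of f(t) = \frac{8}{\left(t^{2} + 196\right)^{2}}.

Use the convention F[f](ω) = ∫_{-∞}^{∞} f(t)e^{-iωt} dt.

F(ω) = \frac{\pi \left(14 \left|{\omega}\right| + 1\right) e^{- 14 \left|{\omega}\right|}}{686}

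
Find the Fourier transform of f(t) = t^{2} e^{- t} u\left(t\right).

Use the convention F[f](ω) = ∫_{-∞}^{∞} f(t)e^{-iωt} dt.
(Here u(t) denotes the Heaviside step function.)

F(ω) = \frac{2}{\left(i \omega + 1\right)^{3}}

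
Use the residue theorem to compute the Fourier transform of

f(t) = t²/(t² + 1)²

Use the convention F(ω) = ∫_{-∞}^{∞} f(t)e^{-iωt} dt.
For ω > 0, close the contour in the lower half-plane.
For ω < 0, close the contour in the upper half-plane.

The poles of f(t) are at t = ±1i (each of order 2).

Let g(z) = f(z)e^{-iωz}; for large |z| the factor e^{-iωz} decays in the lower half-plane when ω > 0 and in the upper half-plane when ω < 0.

Case ω > 0 (lower half-plane, clockwise contour ⇒ F(ω) = -2πi·ΣRes):
  Res_{z = - i} g(z) = \frac{i \left(1 - \omega\right) e^{- \omega}}{4} (pole of order 2)
  F(ω) = -2πi·ΣRes = \frac{\pi \left(1 - \omega\right) e^{- \omega}}{2}

Case ω < 0 (upper half-plane, counterclockwise contour ⇒ F(ω) = +2πi·ΣRes):
  Res_{z = i} g(z) = \frac{i \left(- \omega - 1\right) e^{\omega}}{4} (pole of order 2)
  F(ω) = 2πi·ΣRes = \frac{\pi \left(\omega + 1\right) e^{\omega}}{2}

Both cases combine into a single formula in |ω|:

F(ω) = \frac{\pi \left(1 - \left|{\omega}\right|\right) e^{- \left|{\omega}\right|}}{2}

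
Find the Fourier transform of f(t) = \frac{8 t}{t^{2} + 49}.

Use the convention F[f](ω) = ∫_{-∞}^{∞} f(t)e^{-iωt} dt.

F(ω) = - 8 i \pi e^{- 7 \left|{\omega}\right|} \operatorname{sign}{\left(\omega \right)}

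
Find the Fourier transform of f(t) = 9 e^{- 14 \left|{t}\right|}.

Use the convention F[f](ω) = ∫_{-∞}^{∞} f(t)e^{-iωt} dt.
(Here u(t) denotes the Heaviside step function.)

F(ω) = \frac{252}{\omega^{2} + 196}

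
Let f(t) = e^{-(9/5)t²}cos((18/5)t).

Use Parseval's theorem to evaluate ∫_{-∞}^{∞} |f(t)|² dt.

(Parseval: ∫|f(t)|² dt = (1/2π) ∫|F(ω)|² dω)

∫|f(t)|² dt = \frac{\sqrt{10} \sqrt{\pi} \left(1 + e^{\frac{18}{5}}\right)}{12 e^{\frac{18}{5}}}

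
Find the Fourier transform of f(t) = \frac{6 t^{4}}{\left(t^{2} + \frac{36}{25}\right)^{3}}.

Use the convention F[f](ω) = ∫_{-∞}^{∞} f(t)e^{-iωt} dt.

F(ω) = \frac{3 \pi \left(12 \omega^{2} - 50 \left|{\omega}\right| + 25\right) e^{- \frac{6 \left|{\omega}\right|}{5}}}{40}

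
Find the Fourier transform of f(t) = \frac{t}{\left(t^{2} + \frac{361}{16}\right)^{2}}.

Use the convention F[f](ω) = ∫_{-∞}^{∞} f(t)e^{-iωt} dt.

F(ω) = - \frac{2 i \pi \omega e^{- \frac{19 \left|{\omega}\right|}{4}}}{19}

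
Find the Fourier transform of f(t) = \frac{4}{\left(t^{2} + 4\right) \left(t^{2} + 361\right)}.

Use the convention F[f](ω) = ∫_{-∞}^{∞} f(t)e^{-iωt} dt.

F(ω) = \frac{2 \pi \left(19 e^{17 \left|{\omega}\right|} - 2\right) e^{- 19 \left|{\omega}\right|}}{6783}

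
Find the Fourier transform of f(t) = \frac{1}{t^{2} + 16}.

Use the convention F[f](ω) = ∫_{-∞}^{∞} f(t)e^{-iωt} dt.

F(ω) = \frac{\pi e^{- 4 \left|{\omega}\right|}}{4}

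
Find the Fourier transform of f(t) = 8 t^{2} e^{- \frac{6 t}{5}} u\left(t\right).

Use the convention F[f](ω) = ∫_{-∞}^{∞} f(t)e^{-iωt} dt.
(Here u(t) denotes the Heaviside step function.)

F(ω) = \frac{2000}{\left(5 i \omega + 6\right)^{3}}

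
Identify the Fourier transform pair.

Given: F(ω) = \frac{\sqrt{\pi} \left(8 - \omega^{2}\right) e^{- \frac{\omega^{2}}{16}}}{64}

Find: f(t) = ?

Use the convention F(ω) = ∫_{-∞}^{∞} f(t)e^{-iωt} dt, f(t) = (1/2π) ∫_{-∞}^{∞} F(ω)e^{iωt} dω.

f(t) = 2 t^{2} e^{- 4 t^{2}}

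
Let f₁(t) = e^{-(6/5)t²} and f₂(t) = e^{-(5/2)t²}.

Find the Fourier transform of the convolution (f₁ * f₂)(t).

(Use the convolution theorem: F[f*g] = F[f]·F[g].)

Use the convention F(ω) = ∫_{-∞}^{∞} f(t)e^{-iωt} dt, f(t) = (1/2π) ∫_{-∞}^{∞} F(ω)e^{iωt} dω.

F[f₁*f₂](ω) = \frac{\sqrt{3} \pi e^{- \frac{37 \omega^{2}}{120}}}{3}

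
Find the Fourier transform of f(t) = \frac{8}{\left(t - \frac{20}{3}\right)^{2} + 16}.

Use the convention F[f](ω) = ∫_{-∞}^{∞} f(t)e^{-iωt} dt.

F(ω) = 2 \pi e^{- \frac{20 i \omega}{3} - 4 \left|{\omega}\right|}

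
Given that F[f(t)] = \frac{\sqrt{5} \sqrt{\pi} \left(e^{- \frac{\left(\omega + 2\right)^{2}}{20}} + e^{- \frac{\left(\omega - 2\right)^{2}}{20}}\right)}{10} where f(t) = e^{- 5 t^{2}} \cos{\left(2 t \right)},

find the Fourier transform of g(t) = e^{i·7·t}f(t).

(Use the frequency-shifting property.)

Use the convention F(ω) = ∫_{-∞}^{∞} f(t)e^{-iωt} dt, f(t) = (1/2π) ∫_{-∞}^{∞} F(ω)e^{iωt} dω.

F[g](ω) = \frac{\sqrt{5} \sqrt{\pi} e^{- \frac{\left(\omega - 5\right)^{2}}{20}}}{10} + \frac{\sqrt{5} \sqrt{\pi} e^{- \frac{\left(\omega - 9\right)^{2}}{20}}}{10}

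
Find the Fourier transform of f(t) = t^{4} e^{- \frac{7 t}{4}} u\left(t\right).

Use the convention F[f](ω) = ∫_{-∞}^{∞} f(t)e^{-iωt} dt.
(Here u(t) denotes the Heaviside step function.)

F(ω) = \frac{24576}{\left(4 i \omega + 7\right)^{5}}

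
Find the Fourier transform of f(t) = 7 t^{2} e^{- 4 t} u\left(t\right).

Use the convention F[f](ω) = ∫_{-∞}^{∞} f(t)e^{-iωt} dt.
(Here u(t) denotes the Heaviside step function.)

F(ω) = \frac{14}{\left(i \omega + 4\right)^{3}}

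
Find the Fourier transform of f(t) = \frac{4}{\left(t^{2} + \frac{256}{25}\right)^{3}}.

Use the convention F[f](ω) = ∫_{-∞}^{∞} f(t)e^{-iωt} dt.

F(ω) = \frac{125 \pi \left(256 \omega^{2} + 240 \left|{\omega}\right| + 75\right) e^{- \frac{16 \left|{\omega}\right|}{5}}}{2097152}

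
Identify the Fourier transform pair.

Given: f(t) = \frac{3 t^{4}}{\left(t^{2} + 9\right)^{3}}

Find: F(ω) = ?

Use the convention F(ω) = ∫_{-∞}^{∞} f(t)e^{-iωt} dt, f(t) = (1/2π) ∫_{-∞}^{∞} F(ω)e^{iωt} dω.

F(ω) = \frac{3 \pi \left(3 \omega^{2} - 5 \left|{\omega}\right| + 1\right) e^{- 3 \left|{\omega}\right|}}{8}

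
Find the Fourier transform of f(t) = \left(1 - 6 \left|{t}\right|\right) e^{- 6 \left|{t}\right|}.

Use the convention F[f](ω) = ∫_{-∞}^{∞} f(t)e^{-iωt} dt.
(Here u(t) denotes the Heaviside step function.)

F(ω) = \frac{24 \omega^{2}}{\left(\omega^{2} + 36\right)^{2}}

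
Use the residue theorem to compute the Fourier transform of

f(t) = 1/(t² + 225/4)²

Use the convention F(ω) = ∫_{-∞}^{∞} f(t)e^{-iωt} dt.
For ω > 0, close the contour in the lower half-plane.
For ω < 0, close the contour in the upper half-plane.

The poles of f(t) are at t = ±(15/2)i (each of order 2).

Let g(z) = f(z)e^{-iωz}; for large |z| the factor e^{-iωz} decays in the lower half-plane when ω > 0 and in the upper half-plane when ω < 0.

Case ω > 0 (lower half-plane, clockwise contour ⇒ F(ω) = -2πi·ΣRes):
  Res_{z = - \frac{15 i}{2}} g(z) = \frac{i \left(15 \omega + 2\right) e^{- \frac{15 \omega}{2}}}{3375} (pole of order 2)
  F(ω) = -2πi·ΣRes = \frac{2 \pi \left(15 \omega + 2\right) e^{- \frac{15 \omega}{2}}}{3375}

Case ω < 0 (upper half-plane, counterclockwise contour ⇒ F(ω) = +2πi·ΣRes):
  Res_{z = \frac{15 i}{2}} g(z) = \frac{i \left(15 \omega - 2\right) e^{\frac{15 \omega}{2}}}{3375} (pole of order 2)
  F(ω) = 2πi·ΣRes = \frac{2 \pi \left(2 - 15 \omega\right) e^{\frac{15 \omega}{2}}}{3375}

Both cases combine into a single formula in |ω|:

F(ω) = \frac{2 \pi \left(15 \left|{\omega}\right| + 2\right) e^{- \frac{15 \left|{\omega}\right|}{2}}}{3375}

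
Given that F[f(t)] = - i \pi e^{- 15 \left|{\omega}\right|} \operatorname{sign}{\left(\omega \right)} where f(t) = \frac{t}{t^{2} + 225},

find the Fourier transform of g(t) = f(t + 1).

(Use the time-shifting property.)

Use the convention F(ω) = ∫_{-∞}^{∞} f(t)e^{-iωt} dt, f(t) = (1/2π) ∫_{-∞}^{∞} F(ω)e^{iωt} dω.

F[g](ω) = - i \pi e^{i \omega} e^{- 15 \left|{\omega}\right|} \operatorname{sign}{\left(\omega \right)}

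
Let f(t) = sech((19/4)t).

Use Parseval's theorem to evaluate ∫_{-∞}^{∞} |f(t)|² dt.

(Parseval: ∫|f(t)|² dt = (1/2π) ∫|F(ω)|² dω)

∫|f(t)|² dt = \frac{8}{19}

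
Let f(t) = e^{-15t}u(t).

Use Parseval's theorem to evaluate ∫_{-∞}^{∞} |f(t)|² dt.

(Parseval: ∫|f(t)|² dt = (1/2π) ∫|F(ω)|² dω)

∫|f(t)|² dt = \frac{1}{30}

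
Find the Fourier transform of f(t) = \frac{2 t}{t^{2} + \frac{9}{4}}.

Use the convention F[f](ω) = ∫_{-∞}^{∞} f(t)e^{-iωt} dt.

F(ω) = - 2 i \pi e^{- \frac{3 \left|{\omega}\right|}{2}} \operatorname{sign}{\left(\omega \right)}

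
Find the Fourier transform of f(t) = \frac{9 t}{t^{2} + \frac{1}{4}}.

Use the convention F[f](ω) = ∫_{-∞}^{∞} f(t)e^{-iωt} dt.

F(ω) = - 9 i \pi e^{- \frac{\left|{\omega}\right|}{2}} \operatorname{sign}{\left(\omega \right)}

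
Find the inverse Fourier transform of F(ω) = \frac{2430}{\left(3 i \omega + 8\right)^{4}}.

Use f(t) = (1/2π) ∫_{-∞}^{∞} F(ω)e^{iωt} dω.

f(t) = 5 t^{3} e^{- \frac{8 t}{3}} u\left(t\right)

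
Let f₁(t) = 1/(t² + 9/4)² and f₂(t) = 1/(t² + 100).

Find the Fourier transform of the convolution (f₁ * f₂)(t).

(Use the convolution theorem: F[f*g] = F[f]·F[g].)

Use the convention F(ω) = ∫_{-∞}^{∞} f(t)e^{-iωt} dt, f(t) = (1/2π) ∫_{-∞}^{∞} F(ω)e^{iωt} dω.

F[f₁*f₂](ω) = \frac{\pi^{2} \left(3 \left|{\omega}\right| + 2\right) e^{- \frac{23 \left|{\omega}\right|}{2}}}{135}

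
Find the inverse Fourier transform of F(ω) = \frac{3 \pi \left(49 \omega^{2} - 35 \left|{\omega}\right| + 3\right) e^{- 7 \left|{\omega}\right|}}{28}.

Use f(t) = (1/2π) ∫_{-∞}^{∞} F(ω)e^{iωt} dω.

f(t) = \frac{6 t^{4}}{\left(t^{2} + 49\right)^{3}}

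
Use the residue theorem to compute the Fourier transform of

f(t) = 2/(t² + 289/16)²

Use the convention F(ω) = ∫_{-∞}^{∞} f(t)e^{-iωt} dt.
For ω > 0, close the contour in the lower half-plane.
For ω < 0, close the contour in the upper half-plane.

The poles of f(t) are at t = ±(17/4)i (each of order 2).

Let g(z) = f(z)e^{-iωz}; for large |z| the factor e^{-iωz} decays in the lower half-plane when ω > 0 and in the upper half-plane when ω < 0.

Case ω > 0 (lower half-plane, clockwise contour ⇒ F(ω) = -2πi·ΣRes):
  Res_{z = - \frac{17 i}{4}} g(z) = \frac{8 i \left(17 \omega + 4\right) e^{- \frac{17 \omega}{4}}}{4913} (pole of order 2)
  F(ω) = -2πi·ΣRes = \frac{16 \pi \left(17 \omega + 4\right) e^{- \frac{17 \omega}{4}}}{4913}

Case ω < 0 (upper half-plane, counterclockwise contour ⇒ F(ω) = +2πi·ΣRes):
  Res_{z = \frac{17 i}{4}} g(z) = \frac{8 i \left(17 \omega - 4\right) e^{\frac{17 \omega}{4}}}{4913} (pole of order 2)
  F(ω) = 2πi·ΣRes = \frac{16 \pi \left(4 - 17 \omega\right) e^{\frac{17 \omega}{4}}}{4913}

Both cases combine into a single formula in |ω|:

F(ω) = \frac{16 \pi \left(17 \left|{\omega}\right| + 4\right) e^{- \frac{17 \left|{\omega}\right|}{4}}}{4913}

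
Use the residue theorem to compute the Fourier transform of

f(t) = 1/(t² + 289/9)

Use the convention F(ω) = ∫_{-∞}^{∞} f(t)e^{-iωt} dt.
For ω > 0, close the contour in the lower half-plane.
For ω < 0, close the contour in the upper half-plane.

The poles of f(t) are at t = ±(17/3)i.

Let g(z) = f(z)e^{-iωz}; for large |z| the factor e^{-iωz} decays in the lower half-plane when ω > 0 and in the upper half-plane when ω < 0.

Case ω > 0 (lower half-plane, clockwise contour ⇒ F(ω) = -2πi·ΣRes):
  Res_{z = - \frac{17 i}{3}} g(z) = \frac{3 i e^{- \frac{17 \omega}{3}}}{34}
  F(ω) = -2πi·ΣRes = \frac{3 \pi e^{- \frac{17 \omega}{3}}}{17}

Case ω < 0 (upper half-plane, counterclockwise contour ⇒ F(ω) = +2πi·ΣRes):
  Res_{z = \frac{17 i}{3}} g(z) = - \frac{3 i e^{\frac{17 \omega}{3}}}{34}
  F(ω) = 2πi·ΣRes = \frac{3 \pi e^{\frac{17 \omega}{3}}}{17}

Both cases combine into a single formula in |ω|:

F(ω) = \frac{3 \pi e^{- \frac{17 \left|{\omega}\right|}{3}}}{17}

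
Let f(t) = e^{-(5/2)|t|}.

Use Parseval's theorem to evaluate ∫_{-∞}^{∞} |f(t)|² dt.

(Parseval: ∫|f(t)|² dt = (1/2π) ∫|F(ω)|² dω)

∫|f(t)|² dt = \frac{2}{5}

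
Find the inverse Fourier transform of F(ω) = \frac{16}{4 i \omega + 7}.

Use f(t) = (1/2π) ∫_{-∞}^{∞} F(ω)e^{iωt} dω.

f(t) = 4 e^{- \frac{7 t}{4}} u\left(t\right)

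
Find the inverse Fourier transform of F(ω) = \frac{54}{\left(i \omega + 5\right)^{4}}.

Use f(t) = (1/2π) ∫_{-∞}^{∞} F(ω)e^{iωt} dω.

f(t) = 9 t^{3} e^{- 5 t} u\left(t\right)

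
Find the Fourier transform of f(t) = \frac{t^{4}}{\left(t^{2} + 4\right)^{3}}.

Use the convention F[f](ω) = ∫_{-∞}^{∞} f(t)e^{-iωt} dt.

F(ω) = \frac{\pi \left(4 \omega^{2} - 10 \left|{\omega}\right| + 3\right) e^{- 2 \left|{\omega}\right|}}{16}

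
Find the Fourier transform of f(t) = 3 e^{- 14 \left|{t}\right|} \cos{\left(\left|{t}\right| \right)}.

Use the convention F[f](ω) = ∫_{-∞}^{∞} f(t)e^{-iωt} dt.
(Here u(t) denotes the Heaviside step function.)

F(ω) = \frac{84 \left(\omega^{2} + 197\right)}{\omega^{4} + 390 \omega^{2} + 38809}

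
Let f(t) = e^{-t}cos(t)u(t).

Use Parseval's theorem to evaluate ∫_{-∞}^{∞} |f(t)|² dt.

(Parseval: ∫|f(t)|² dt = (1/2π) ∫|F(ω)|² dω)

∫|f(t)|² dt = \frac{3}{8}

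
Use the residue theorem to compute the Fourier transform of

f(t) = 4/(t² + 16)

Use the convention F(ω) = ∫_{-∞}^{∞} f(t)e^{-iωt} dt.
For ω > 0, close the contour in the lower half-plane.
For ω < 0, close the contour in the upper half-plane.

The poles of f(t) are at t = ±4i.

Let g(z) = f(z)e^{-iωz}; for large |z| the factor e^{-iωz} decays in the lower half-plane when ω > 0 and in the upper half-plane when ω < 0.

Case ω > 0 (lower half-plane, clockwise contour ⇒ F(ω) = -2πi·ΣRes):
  Res_{z = - 4 i} g(z) = \frac{i e^{- 4 \omega}}{2}
  F(ω) = -2πi·ΣRes = \pi e^{- 4 \omega}

Case ω < 0 (upper half-plane, counterclockwise contour ⇒ F(ω) = +2πi·ΣRes):
  Res_{z = 4 i} g(z) = - \frac{i e^{4 \omega}}{2}
  F(ω) = 2πi·ΣRes = \pi e^{4 \omega}

Both cases combine into a single formula in |ω|:

F(ω) = \pi e^{- 4 \left|{\omega}\right|}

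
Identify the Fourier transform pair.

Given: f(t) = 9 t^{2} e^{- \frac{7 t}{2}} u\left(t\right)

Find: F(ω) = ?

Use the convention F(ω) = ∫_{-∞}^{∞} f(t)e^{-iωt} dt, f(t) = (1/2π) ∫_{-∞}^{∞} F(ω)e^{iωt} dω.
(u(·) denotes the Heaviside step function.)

F(ω) = \frac{144}{\left(2 i \omega + 7\right)^{3}}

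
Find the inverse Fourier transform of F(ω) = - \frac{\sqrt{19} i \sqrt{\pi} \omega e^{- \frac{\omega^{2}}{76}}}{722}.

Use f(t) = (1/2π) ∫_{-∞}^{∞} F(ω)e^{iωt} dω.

f(t) = t e^{- 19 t^{2}}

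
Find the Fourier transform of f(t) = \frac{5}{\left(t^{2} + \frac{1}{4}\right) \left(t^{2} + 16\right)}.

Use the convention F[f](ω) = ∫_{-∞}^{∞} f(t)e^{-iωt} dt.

F(ω) = - \frac{5 \pi e^{- 4 \left|{\omega}\right|}}{63} + \frac{40 \pi e^{- \frac{\left|{\omega}\right|}{2}}}{63}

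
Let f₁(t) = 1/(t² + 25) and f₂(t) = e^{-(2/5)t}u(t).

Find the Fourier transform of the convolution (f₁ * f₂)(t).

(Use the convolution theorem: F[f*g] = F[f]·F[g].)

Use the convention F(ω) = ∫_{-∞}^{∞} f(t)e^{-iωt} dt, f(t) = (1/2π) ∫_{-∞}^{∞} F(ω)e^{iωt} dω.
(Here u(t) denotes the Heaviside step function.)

F[f₁*f₂](ω) = \frac{\pi e^{- 5 \left|{\omega}\right|}}{5 i \omega + 2}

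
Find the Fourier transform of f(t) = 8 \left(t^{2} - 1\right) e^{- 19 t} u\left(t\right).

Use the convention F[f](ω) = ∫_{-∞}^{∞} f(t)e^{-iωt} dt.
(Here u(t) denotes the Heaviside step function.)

F(ω) = \frac{8 \left(2 i \omega - \left(i \omega + 19\right)^{3} + 38\right)}{\left(i \omega + 19\right)^{4}}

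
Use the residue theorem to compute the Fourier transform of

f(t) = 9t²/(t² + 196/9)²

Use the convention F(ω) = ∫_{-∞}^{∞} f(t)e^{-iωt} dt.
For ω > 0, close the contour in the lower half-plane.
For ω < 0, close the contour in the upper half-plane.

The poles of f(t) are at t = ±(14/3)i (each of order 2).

Let g(z) = f(z)e^{-iωz}; for large |z| the factor e^{-iωz} decays in the lower half-plane when ω > 0 and in the upper half-plane when ω < 0.

Case ω > 0 (lower half-plane, clockwise contour ⇒ F(ω) = -2πi·ΣRes):
  Res_{z = - \frac{14 i}{3}} g(z) = \frac{9 i \left(3 - 14 \omega\right) e^{- \frac{14 \omega}{3}}}{56} (pole of order 2)
  F(ω) = -2πi·ΣRes = \frac{9 \pi \left(3 - 14 \omega\right) e^{- \frac{14 \omega}{3}}}{28}

Case ω < 0 (upper half-plane, counterclockwise contour ⇒ F(ω) = +2πi·ΣRes):
  Res_{z = \frac{14 i}{3}} g(z) = \frac{9 i \left(- 14 \omega - 3\right) e^{\frac{14 \omega}{3}}}{56} (pole of order 2)
  F(ω) = 2πi·ΣRes = \frac{9 \pi \left(14 \omega + 3\right) e^{\frac{14 \omega}{3}}}{28}

Both cases combine into a single formula in |ω|:

F(ω) = \frac{9 \pi \left(3 - 14 \left|{\omega}\right|\right) e^{- \frac{14 \left|{\omega}\right|}{3}}}{28}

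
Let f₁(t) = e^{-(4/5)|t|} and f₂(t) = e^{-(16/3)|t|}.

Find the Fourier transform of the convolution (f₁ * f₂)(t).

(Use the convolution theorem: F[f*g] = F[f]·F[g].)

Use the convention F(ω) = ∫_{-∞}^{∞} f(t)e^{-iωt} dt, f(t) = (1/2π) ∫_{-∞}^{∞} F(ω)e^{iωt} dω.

F[f₁*f₂](ω) = \frac{3840}{225 \omega^{4} + 6544 \omega^{2} + 4096}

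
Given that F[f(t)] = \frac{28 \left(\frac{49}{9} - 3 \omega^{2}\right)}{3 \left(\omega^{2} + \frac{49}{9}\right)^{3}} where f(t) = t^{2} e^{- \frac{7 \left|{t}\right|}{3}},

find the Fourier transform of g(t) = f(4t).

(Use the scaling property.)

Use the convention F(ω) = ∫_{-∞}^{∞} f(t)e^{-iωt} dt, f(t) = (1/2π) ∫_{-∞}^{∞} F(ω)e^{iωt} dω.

F[g](ω) = \frac{48384 \left(784 - 27 \omega^{2}\right)}{\left(9 \omega^{2} + 784\right)^{3}}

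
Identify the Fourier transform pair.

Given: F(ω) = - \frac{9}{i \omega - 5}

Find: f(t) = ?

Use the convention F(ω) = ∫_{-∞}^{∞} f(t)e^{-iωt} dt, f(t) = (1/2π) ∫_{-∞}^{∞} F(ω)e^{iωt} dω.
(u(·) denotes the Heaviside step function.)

f(t) = 9 e^{5 t} u\left(- t\right)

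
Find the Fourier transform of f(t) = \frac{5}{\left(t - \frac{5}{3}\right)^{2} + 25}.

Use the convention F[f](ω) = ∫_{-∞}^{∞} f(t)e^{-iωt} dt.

F(ω) = \pi e^{- \frac{5 i \omega}{3} - 5 \left|{\omega}\right|}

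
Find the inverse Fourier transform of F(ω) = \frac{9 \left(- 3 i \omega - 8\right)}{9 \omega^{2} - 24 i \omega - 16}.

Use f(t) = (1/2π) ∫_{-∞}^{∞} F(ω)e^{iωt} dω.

f(t) = 3 \left(\frac{4 t}{3} + 1\right) e^{- \frac{4 t}{3}} u\left(t\right)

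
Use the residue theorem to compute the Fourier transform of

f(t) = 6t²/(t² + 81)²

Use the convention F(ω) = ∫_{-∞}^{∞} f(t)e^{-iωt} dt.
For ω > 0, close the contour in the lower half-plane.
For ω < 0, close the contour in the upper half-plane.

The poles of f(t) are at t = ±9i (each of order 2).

Let g(z) = f(z)e^{-iωz}; for large |z| the factor e^{-iωz} decays in the lower half-plane when ω > 0 and in the upper half-plane when ω < 0.

Case ω > 0 (lower half-plane, clockwise contour ⇒ F(ω) = -2πi·ΣRes):
  Res_{z = - 9 i} g(z) = \frac{i \left(1 - 9 \omega\right) e^{- 9 \omega}}{6} (pole of order 2)
  F(ω) = -2πi·ΣRes = \frac{\pi \left(1 - 9 \omega\right) e^{- 9 \omega}}{3}

Case ω < 0 (upper half-plane, counterclockwise contour ⇒ F(ω) = +2πi·ΣRes):
  Res_{z = 9 i} g(z) = \frac{i \left(- 9 \omega - 1\right) e^{9 \omega}}{6} (pole of order 2)
  F(ω) = 2πi·ΣRes = \frac{\pi \left(9 \omega + 1\right) e^{9 \omega}}{3}

Both cases combine into a single formula in |ω|:

F(ω) = \frac{\pi \left(1 - 9 \left|{\omega}\right|\right) e^{- 9 \left|{\omega}\right|}}{3}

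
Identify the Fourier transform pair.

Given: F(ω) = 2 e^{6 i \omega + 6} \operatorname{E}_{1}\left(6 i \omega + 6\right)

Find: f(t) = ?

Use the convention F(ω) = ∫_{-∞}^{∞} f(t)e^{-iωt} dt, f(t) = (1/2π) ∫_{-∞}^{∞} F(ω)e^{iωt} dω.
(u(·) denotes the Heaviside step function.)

f(t) = \frac{2 e^{- t} u\left(t\right)}{t + 6}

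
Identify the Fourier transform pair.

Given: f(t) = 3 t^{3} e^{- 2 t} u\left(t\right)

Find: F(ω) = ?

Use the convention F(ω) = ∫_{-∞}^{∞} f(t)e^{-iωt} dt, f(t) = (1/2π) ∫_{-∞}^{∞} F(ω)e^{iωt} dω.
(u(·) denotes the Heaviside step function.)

F(ω) = \frac{18}{\left(i \omega + 2\right)^{4}}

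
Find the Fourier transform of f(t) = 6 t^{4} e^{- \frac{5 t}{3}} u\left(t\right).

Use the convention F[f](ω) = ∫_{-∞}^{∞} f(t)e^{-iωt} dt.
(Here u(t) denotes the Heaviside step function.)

F(ω) = \frac{34992}{\left(3 i \omega + 5\right)^{5}}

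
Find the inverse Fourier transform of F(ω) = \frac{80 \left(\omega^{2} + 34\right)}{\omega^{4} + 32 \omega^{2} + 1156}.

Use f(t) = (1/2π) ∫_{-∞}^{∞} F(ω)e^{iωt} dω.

f(t) = 8 e^{- 5 \left|{t}\right|} \cos{\left(3 \left|{t}\right| \right)}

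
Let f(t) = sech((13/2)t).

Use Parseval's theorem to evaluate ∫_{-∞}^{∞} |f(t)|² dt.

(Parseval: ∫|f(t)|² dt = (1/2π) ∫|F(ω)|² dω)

∫|f(t)|² dt = \frac{4}{13}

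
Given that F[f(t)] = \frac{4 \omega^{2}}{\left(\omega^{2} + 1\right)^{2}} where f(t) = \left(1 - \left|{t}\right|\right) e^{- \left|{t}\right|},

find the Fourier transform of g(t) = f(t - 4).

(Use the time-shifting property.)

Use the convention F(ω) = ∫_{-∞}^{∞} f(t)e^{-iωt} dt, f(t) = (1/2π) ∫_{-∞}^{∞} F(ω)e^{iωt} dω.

F[g](ω) = \frac{4 \omega^{2} e^{- 4 i \omega}}{\left(\omega^{2} + 1\right)^{2}}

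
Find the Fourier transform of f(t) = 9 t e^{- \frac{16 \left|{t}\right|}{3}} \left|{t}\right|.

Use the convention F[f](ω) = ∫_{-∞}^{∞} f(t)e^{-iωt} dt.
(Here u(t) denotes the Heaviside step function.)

F(ω) = \frac{8748 i \omega \left(3 \omega^{2} - 256\right)}{\left(9 \omega^{2} + 256\right)^{3}}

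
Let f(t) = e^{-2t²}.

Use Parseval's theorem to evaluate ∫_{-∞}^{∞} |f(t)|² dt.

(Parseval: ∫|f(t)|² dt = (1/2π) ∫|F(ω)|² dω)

∫|f(t)|² dt = \frac{\sqrt{\pi}}{2}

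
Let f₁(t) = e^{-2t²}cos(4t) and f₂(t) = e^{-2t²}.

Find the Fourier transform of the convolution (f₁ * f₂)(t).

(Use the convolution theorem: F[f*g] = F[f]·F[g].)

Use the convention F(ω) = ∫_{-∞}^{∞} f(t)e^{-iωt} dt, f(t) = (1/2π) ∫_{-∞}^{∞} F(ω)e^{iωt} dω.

F[f₁*f₂](ω) = \frac{\pi e^{- \frac{\omega^{2}}{4} - 2} \cosh{\left(\omega \right)}}{2}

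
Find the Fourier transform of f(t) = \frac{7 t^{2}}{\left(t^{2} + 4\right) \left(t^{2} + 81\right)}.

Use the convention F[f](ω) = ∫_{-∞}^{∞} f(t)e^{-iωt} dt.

F(ω) = \frac{\pi \left(9 - 2 e^{7 \left|{\omega}\right|}\right) e^{- 9 \left|{\omega}\right|}}{11}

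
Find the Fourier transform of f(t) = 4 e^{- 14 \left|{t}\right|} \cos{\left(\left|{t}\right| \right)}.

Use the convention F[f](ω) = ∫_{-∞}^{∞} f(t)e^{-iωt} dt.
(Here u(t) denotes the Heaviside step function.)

F(ω) = \frac{112 \left(\omega^{2} + 197\right)}{\omega^{4} + 390 \omega^{2} + 38809}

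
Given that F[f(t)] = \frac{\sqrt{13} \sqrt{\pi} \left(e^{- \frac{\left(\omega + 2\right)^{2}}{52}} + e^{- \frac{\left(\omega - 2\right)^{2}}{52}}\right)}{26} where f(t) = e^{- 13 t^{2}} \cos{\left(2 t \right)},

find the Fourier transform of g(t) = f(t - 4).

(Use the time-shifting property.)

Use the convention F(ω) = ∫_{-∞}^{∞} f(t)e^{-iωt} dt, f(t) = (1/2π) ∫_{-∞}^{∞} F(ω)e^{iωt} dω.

F[g](ω) = \frac{\sqrt{13} \sqrt{\pi} \left(e^{\frac{2 \omega}{13}} + 1\right) e^{- \frac{\omega^{2}}{52} - \frac{\omega}{13} - 4 i \omega - \frac{1}{13}}}{26}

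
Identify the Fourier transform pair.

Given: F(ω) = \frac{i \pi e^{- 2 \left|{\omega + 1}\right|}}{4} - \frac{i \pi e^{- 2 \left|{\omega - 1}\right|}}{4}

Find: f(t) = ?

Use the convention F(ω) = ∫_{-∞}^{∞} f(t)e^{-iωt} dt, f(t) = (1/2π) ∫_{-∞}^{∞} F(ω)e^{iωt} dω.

f(t) = \frac{\sin{\left(t \right)}}{t^{2} + 4}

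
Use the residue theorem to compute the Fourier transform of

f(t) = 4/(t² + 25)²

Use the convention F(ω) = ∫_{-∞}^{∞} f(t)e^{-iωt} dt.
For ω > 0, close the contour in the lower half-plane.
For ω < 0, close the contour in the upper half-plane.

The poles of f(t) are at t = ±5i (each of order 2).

Let g(z) = f(z)e^{-iωz}; for large |z| the factor e^{-iωz} decays in the lower half-plane when ω > 0 and in the upper half-plane when ω < 0.

Case ω > 0 (lower half-plane, clockwise contour ⇒ F(ω) = -2πi·ΣRes):
  Res_{z = - 5 i} g(z) = \frac{i \left(5 \omega + 1\right) e^{- 5 \omega}}{125} (pole of order 2)
  F(ω) = -2πi·ΣRes = \frac{2 \pi \left(5 \omega + 1\right) e^{- 5 \omega}}{125}

Case ω < 0 (upper half-plane, counterclockwise contour ⇒ F(ω) = +2πi·ΣRes):
  Res_{z = 5 i} g(z) = \frac{i \left(5 \omega - 1\right) e^{5 \omega}}{125} (pole of order 2)
  F(ω) = 2πi·ΣRes = \frac{2 \pi \left(1 - 5 \omega\right) e^{5 \omega}}{125}

Both cases combine into a single formula in |ω|:

F(ω) = \frac{2 \pi \left(5 \left|{\omega}\right| + 1\right) e^{- 5 \left|{\omega}\right|}}{125}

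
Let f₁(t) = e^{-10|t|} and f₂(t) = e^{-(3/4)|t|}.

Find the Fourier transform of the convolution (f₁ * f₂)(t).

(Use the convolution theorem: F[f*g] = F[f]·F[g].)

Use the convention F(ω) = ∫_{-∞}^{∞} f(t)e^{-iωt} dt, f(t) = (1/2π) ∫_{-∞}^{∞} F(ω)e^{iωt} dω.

F[f₁*f₂](ω) = \frac{480}{\left(\omega^{2} + 100\right) \left(16 \omega^{2} + 9\right)}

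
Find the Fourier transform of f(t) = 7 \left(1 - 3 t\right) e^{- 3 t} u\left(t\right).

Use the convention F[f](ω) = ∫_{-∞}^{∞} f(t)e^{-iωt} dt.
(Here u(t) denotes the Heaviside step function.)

F(ω) = \frac{7 i \omega}{- \omega^{2} + 6 i \omega + 9}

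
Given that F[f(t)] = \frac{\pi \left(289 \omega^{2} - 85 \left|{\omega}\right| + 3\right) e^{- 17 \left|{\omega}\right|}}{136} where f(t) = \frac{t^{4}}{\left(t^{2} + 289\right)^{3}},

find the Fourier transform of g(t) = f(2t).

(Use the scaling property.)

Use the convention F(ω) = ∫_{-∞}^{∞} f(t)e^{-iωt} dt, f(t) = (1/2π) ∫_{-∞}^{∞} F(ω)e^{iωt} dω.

F[g](ω) = \frac{\pi \left(289 \omega^{2} - 170 \left|{\omega}\right| + 12\right) e^{- \frac{17 \left|{\omega}\right|}{2}}}{1088}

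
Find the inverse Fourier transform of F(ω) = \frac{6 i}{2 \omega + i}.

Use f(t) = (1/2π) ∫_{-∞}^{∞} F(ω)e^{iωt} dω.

f(t) = 3 e^{\frac{t}{2}} u\left(- t\right)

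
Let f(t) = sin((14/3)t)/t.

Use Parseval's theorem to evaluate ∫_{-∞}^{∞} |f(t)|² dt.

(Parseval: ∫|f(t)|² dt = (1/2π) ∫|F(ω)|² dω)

∫|f(t)|² dt = \frac{14 \pi}{3}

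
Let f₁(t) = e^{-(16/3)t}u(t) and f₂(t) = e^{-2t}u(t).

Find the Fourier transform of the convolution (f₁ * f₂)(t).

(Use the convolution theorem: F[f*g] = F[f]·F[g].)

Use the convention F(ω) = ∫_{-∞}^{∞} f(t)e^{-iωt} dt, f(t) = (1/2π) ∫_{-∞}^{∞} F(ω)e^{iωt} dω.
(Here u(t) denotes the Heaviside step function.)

F[f₁*f₂](ω) = \frac{3}{\left(i \omega + 2\right) \left(3 i \omega + 16\right)}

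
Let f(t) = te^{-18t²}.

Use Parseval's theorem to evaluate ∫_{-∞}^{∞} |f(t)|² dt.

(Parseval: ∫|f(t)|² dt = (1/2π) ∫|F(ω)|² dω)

∫|f(t)|² dt = \frac{\sqrt{\pi}}{432}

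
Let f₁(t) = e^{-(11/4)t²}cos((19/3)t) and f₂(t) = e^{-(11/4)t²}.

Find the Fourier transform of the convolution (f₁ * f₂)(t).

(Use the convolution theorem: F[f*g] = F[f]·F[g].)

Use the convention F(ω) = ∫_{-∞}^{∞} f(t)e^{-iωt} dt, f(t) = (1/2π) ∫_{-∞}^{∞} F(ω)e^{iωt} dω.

F[f₁*f₂](ω) = \frac{2 \pi \left(e^{\frac{76 \omega}{33}} + 1\right) e^{- \frac{2 \omega^{2}}{11} - \frac{38 \omega}{33} - \frac{361}{99}}}{11}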